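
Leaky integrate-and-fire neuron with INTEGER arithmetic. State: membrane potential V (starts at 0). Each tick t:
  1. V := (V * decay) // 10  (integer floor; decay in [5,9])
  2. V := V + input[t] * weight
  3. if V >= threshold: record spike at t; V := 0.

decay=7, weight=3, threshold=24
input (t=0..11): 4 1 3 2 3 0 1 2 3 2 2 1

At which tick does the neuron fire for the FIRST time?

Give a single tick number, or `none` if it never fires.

t=0: input=4 -> V=12
t=1: input=1 -> V=11
t=2: input=3 -> V=16
t=3: input=2 -> V=17
t=4: input=3 -> V=20
t=5: input=0 -> V=14
t=6: input=1 -> V=12
t=7: input=2 -> V=14
t=8: input=3 -> V=18
t=9: input=2 -> V=18
t=10: input=2 -> V=18
t=11: input=1 -> V=15

Answer: none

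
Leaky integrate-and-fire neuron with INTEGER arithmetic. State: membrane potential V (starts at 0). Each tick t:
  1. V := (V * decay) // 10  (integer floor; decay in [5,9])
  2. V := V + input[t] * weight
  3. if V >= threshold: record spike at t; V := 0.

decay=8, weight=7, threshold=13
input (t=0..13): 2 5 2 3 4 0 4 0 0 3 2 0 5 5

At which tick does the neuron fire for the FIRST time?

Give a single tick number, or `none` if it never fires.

t=0: input=2 -> V=0 FIRE
t=1: input=5 -> V=0 FIRE
t=2: input=2 -> V=0 FIRE
t=3: input=3 -> V=0 FIRE
t=4: input=4 -> V=0 FIRE
t=5: input=0 -> V=0
t=6: input=4 -> V=0 FIRE
t=7: input=0 -> V=0
t=8: input=0 -> V=0
t=9: input=3 -> V=0 FIRE
t=10: input=2 -> V=0 FIRE
t=11: input=0 -> V=0
t=12: input=5 -> V=0 FIRE
t=13: input=5 -> V=0 FIRE

Answer: 0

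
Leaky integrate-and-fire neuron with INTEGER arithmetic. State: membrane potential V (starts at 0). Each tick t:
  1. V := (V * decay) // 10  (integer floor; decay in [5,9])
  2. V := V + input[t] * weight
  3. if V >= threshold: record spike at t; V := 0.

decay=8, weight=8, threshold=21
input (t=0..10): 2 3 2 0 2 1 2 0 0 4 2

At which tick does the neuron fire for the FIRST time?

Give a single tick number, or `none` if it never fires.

t=0: input=2 -> V=16
t=1: input=3 -> V=0 FIRE
t=2: input=2 -> V=16
t=3: input=0 -> V=12
t=4: input=2 -> V=0 FIRE
t=5: input=1 -> V=8
t=6: input=2 -> V=0 FIRE
t=7: input=0 -> V=0
t=8: input=0 -> V=0
t=9: input=4 -> V=0 FIRE
t=10: input=2 -> V=16

Answer: 1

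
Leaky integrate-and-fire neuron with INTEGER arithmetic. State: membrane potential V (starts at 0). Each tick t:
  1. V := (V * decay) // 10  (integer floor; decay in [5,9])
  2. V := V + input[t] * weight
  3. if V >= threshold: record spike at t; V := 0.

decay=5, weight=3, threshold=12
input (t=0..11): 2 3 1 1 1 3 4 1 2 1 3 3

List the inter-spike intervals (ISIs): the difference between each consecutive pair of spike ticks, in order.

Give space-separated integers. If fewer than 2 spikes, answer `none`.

t=0: input=2 -> V=6
t=1: input=3 -> V=0 FIRE
t=2: input=1 -> V=3
t=3: input=1 -> V=4
t=4: input=1 -> V=5
t=5: input=3 -> V=11
t=6: input=4 -> V=0 FIRE
t=7: input=1 -> V=3
t=8: input=2 -> V=7
t=9: input=1 -> V=6
t=10: input=3 -> V=0 FIRE
t=11: input=3 -> V=9

Answer: 5 4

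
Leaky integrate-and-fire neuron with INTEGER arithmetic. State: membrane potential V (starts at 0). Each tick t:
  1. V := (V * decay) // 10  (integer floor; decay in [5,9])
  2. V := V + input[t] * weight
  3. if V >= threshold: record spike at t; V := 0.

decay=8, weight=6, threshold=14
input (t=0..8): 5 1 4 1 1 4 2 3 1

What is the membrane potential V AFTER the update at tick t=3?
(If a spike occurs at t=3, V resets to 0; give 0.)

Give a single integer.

t=0: input=5 -> V=0 FIRE
t=1: input=1 -> V=6
t=2: input=4 -> V=0 FIRE
t=3: input=1 -> V=6
t=4: input=1 -> V=10
t=5: input=4 -> V=0 FIRE
t=6: input=2 -> V=12
t=7: input=3 -> V=0 FIRE
t=8: input=1 -> V=6

Answer: 6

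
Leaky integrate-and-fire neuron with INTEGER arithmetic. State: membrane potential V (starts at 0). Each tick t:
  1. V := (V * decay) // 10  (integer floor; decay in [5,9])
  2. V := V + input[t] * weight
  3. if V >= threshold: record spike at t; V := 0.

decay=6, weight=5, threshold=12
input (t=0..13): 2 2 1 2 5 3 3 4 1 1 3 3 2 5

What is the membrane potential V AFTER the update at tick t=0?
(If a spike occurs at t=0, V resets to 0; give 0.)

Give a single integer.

Answer: 10

Derivation:
t=0: input=2 -> V=10
t=1: input=2 -> V=0 FIRE
t=2: input=1 -> V=5
t=3: input=2 -> V=0 FIRE
t=4: input=5 -> V=0 FIRE
t=5: input=3 -> V=0 FIRE
t=6: input=3 -> V=0 FIRE
t=7: input=4 -> V=0 FIRE
t=8: input=1 -> V=5
t=9: input=1 -> V=8
t=10: input=3 -> V=0 FIRE
t=11: input=3 -> V=0 FIRE
t=12: input=2 -> V=10
t=13: input=5 -> V=0 FIRE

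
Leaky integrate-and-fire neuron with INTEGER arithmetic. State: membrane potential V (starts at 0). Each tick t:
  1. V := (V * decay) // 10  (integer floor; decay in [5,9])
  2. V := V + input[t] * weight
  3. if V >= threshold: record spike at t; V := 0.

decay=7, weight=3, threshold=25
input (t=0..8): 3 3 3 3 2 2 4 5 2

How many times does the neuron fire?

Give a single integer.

Answer: 1

Derivation:
t=0: input=3 -> V=9
t=1: input=3 -> V=15
t=2: input=3 -> V=19
t=3: input=3 -> V=22
t=4: input=2 -> V=21
t=5: input=2 -> V=20
t=6: input=4 -> V=0 FIRE
t=7: input=5 -> V=15
t=8: input=2 -> V=16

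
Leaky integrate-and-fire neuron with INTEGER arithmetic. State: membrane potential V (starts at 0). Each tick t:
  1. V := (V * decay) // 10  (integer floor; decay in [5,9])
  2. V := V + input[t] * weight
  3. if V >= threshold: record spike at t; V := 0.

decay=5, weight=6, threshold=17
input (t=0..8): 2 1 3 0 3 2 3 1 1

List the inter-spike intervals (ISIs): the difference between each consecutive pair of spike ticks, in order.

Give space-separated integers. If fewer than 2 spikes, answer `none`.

t=0: input=2 -> V=12
t=1: input=1 -> V=12
t=2: input=3 -> V=0 FIRE
t=3: input=0 -> V=0
t=4: input=3 -> V=0 FIRE
t=5: input=2 -> V=12
t=6: input=3 -> V=0 FIRE
t=7: input=1 -> V=6
t=8: input=1 -> V=9

Answer: 2 2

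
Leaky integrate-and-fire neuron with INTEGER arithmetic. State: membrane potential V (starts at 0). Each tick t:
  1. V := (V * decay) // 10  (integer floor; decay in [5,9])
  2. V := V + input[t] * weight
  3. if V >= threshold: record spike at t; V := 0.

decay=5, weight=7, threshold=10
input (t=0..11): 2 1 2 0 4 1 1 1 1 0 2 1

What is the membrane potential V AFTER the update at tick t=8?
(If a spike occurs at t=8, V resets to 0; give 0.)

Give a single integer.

t=0: input=2 -> V=0 FIRE
t=1: input=1 -> V=7
t=2: input=2 -> V=0 FIRE
t=3: input=0 -> V=0
t=4: input=4 -> V=0 FIRE
t=5: input=1 -> V=7
t=6: input=1 -> V=0 FIRE
t=7: input=1 -> V=7
t=8: input=1 -> V=0 FIRE
t=9: input=0 -> V=0
t=10: input=2 -> V=0 FIRE
t=11: input=1 -> V=7

Answer: 0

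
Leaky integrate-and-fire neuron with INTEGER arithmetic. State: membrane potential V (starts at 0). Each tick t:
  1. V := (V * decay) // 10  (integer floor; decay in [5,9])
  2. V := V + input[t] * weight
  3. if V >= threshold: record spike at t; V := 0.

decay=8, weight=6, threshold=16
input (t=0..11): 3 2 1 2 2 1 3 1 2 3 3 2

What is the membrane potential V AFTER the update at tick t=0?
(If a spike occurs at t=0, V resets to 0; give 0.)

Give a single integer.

Answer: 0

Derivation:
t=0: input=3 -> V=0 FIRE
t=1: input=2 -> V=12
t=2: input=1 -> V=15
t=3: input=2 -> V=0 FIRE
t=4: input=2 -> V=12
t=5: input=1 -> V=15
t=6: input=3 -> V=0 FIRE
t=7: input=1 -> V=6
t=8: input=2 -> V=0 FIRE
t=9: input=3 -> V=0 FIRE
t=10: input=3 -> V=0 FIRE
t=11: input=2 -> V=12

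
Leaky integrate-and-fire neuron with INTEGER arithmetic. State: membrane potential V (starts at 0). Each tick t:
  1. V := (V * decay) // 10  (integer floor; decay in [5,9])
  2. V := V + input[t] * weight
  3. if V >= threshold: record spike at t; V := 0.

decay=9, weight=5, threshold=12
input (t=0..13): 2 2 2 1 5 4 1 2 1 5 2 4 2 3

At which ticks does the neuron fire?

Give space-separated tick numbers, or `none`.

Answer: 1 3 4 5 7 9 11 13

Derivation:
t=0: input=2 -> V=10
t=1: input=2 -> V=0 FIRE
t=2: input=2 -> V=10
t=3: input=1 -> V=0 FIRE
t=4: input=5 -> V=0 FIRE
t=5: input=4 -> V=0 FIRE
t=6: input=1 -> V=5
t=7: input=2 -> V=0 FIRE
t=8: input=1 -> V=5
t=9: input=5 -> V=0 FIRE
t=10: input=2 -> V=10
t=11: input=4 -> V=0 FIRE
t=12: input=2 -> V=10
t=13: input=3 -> V=0 FIRE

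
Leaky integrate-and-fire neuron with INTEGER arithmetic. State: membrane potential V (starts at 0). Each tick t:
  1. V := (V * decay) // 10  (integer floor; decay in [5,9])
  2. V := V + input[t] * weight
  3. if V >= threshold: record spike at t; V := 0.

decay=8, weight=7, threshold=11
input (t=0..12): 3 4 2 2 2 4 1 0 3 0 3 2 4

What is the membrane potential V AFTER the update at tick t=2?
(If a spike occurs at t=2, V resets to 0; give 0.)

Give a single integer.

Answer: 0

Derivation:
t=0: input=3 -> V=0 FIRE
t=1: input=4 -> V=0 FIRE
t=2: input=2 -> V=0 FIRE
t=3: input=2 -> V=0 FIRE
t=4: input=2 -> V=0 FIRE
t=5: input=4 -> V=0 FIRE
t=6: input=1 -> V=7
t=7: input=0 -> V=5
t=8: input=3 -> V=0 FIRE
t=9: input=0 -> V=0
t=10: input=3 -> V=0 FIRE
t=11: input=2 -> V=0 FIRE
t=12: input=4 -> V=0 FIRE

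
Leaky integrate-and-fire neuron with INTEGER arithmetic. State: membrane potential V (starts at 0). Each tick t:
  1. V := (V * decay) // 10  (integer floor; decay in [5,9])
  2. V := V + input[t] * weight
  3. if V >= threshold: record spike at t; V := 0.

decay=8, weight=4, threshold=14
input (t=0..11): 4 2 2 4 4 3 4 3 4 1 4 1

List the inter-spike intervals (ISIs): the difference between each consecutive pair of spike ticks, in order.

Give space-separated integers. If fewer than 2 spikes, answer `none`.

t=0: input=4 -> V=0 FIRE
t=1: input=2 -> V=8
t=2: input=2 -> V=0 FIRE
t=3: input=4 -> V=0 FIRE
t=4: input=4 -> V=0 FIRE
t=5: input=3 -> V=12
t=6: input=4 -> V=0 FIRE
t=7: input=3 -> V=12
t=8: input=4 -> V=0 FIRE
t=9: input=1 -> V=4
t=10: input=4 -> V=0 FIRE
t=11: input=1 -> V=4

Answer: 2 1 1 2 2 2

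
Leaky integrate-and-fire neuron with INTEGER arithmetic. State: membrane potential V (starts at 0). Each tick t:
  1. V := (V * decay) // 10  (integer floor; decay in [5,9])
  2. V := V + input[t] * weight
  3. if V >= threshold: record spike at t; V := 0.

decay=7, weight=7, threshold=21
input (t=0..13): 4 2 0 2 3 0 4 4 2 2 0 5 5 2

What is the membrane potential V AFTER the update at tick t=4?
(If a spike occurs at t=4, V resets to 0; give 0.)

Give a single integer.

Answer: 0

Derivation:
t=0: input=4 -> V=0 FIRE
t=1: input=2 -> V=14
t=2: input=0 -> V=9
t=3: input=2 -> V=20
t=4: input=3 -> V=0 FIRE
t=5: input=0 -> V=0
t=6: input=4 -> V=0 FIRE
t=7: input=4 -> V=0 FIRE
t=8: input=2 -> V=14
t=9: input=2 -> V=0 FIRE
t=10: input=0 -> V=0
t=11: input=5 -> V=0 FIRE
t=12: input=5 -> V=0 FIRE
t=13: input=2 -> V=14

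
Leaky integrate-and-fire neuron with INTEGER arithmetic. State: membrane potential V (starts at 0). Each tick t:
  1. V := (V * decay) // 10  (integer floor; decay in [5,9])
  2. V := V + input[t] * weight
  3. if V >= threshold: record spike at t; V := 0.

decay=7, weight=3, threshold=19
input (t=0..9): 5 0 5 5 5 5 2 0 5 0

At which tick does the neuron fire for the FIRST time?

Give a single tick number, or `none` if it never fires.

Answer: 2

Derivation:
t=0: input=5 -> V=15
t=1: input=0 -> V=10
t=2: input=5 -> V=0 FIRE
t=3: input=5 -> V=15
t=4: input=5 -> V=0 FIRE
t=5: input=5 -> V=15
t=6: input=2 -> V=16
t=7: input=0 -> V=11
t=8: input=5 -> V=0 FIRE
t=9: input=0 -> V=0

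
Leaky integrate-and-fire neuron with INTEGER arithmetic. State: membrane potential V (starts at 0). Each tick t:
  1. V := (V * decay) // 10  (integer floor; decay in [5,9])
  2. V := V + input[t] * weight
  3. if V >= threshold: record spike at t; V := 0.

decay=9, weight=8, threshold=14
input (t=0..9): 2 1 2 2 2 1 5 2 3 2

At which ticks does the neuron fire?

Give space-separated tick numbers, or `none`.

t=0: input=2 -> V=0 FIRE
t=1: input=1 -> V=8
t=2: input=2 -> V=0 FIRE
t=3: input=2 -> V=0 FIRE
t=4: input=2 -> V=0 FIRE
t=5: input=1 -> V=8
t=6: input=5 -> V=0 FIRE
t=7: input=2 -> V=0 FIRE
t=8: input=3 -> V=0 FIRE
t=9: input=2 -> V=0 FIRE

Answer: 0 2 3 4 6 7 8 9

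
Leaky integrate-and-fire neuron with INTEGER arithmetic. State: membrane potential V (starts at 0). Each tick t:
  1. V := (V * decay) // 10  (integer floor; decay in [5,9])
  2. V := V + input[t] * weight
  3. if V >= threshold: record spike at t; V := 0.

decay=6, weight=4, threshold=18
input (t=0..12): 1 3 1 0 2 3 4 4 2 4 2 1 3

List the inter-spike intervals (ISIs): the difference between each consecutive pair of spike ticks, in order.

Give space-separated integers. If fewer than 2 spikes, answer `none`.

Answer: 2 2

Derivation:
t=0: input=1 -> V=4
t=1: input=3 -> V=14
t=2: input=1 -> V=12
t=3: input=0 -> V=7
t=4: input=2 -> V=12
t=5: input=3 -> V=0 FIRE
t=6: input=4 -> V=16
t=7: input=4 -> V=0 FIRE
t=8: input=2 -> V=8
t=9: input=4 -> V=0 FIRE
t=10: input=2 -> V=8
t=11: input=1 -> V=8
t=12: input=3 -> V=16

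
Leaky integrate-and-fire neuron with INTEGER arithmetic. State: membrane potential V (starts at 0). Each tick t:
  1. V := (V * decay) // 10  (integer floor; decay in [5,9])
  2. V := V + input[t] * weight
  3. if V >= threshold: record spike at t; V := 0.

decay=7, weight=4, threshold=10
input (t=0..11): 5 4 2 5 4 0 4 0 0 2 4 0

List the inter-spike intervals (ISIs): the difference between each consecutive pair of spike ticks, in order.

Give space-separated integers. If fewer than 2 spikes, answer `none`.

t=0: input=5 -> V=0 FIRE
t=1: input=4 -> V=0 FIRE
t=2: input=2 -> V=8
t=3: input=5 -> V=0 FIRE
t=4: input=4 -> V=0 FIRE
t=5: input=0 -> V=0
t=6: input=4 -> V=0 FIRE
t=7: input=0 -> V=0
t=8: input=0 -> V=0
t=9: input=2 -> V=8
t=10: input=4 -> V=0 FIRE
t=11: input=0 -> V=0

Answer: 1 2 1 2 4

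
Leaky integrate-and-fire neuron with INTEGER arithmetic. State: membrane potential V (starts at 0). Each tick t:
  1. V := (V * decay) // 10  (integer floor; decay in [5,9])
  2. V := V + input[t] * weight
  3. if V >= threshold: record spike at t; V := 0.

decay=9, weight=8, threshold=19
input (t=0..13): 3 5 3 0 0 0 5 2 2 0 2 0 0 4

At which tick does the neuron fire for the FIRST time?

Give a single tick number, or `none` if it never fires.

t=0: input=3 -> V=0 FIRE
t=1: input=5 -> V=0 FIRE
t=2: input=3 -> V=0 FIRE
t=3: input=0 -> V=0
t=4: input=0 -> V=0
t=5: input=0 -> V=0
t=6: input=5 -> V=0 FIRE
t=7: input=2 -> V=16
t=8: input=2 -> V=0 FIRE
t=9: input=0 -> V=0
t=10: input=2 -> V=16
t=11: input=0 -> V=14
t=12: input=0 -> V=12
t=13: input=4 -> V=0 FIRE

Answer: 0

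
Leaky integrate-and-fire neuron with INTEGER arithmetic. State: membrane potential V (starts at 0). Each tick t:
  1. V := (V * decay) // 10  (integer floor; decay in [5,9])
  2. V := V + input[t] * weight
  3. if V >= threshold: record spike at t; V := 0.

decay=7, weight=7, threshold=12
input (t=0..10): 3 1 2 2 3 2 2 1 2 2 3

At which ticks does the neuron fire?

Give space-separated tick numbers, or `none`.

Answer: 0 2 3 4 5 6 8 9 10

Derivation:
t=0: input=3 -> V=0 FIRE
t=1: input=1 -> V=7
t=2: input=2 -> V=0 FIRE
t=3: input=2 -> V=0 FIRE
t=4: input=3 -> V=0 FIRE
t=5: input=2 -> V=0 FIRE
t=6: input=2 -> V=0 FIRE
t=7: input=1 -> V=7
t=8: input=2 -> V=0 FIRE
t=9: input=2 -> V=0 FIRE
t=10: input=3 -> V=0 FIRE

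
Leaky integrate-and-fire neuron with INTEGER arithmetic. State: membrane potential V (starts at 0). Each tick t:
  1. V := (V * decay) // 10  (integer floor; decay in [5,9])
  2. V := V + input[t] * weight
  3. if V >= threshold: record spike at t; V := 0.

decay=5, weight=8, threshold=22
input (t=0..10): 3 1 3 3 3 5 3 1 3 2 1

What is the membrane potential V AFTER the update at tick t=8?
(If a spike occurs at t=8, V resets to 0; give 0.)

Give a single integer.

t=0: input=3 -> V=0 FIRE
t=1: input=1 -> V=8
t=2: input=3 -> V=0 FIRE
t=3: input=3 -> V=0 FIRE
t=4: input=3 -> V=0 FIRE
t=5: input=5 -> V=0 FIRE
t=6: input=3 -> V=0 FIRE
t=7: input=1 -> V=8
t=8: input=3 -> V=0 FIRE
t=9: input=2 -> V=16
t=10: input=1 -> V=16

Answer: 0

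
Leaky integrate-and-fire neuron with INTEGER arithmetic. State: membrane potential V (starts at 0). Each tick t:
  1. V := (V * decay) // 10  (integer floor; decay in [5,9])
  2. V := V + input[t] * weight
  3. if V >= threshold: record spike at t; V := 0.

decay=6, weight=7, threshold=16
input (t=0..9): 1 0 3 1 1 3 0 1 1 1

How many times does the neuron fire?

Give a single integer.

t=0: input=1 -> V=7
t=1: input=0 -> V=4
t=2: input=3 -> V=0 FIRE
t=3: input=1 -> V=7
t=4: input=1 -> V=11
t=5: input=3 -> V=0 FIRE
t=6: input=0 -> V=0
t=7: input=1 -> V=7
t=8: input=1 -> V=11
t=9: input=1 -> V=13

Answer: 2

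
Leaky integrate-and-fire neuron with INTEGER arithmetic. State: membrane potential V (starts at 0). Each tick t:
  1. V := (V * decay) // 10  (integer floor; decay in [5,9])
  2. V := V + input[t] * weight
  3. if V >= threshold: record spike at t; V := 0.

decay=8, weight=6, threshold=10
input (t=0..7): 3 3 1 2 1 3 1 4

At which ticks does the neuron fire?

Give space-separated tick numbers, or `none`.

t=0: input=3 -> V=0 FIRE
t=1: input=3 -> V=0 FIRE
t=2: input=1 -> V=6
t=3: input=2 -> V=0 FIRE
t=4: input=1 -> V=6
t=5: input=3 -> V=0 FIRE
t=6: input=1 -> V=6
t=7: input=4 -> V=0 FIRE

Answer: 0 1 3 5 7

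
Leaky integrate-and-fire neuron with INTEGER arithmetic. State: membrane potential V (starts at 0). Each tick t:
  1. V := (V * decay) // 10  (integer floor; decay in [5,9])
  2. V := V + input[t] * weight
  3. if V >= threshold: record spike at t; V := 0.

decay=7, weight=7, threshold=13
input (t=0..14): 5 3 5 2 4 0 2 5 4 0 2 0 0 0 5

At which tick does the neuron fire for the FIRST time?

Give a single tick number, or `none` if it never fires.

t=0: input=5 -> V=0 FIRE
t=1: input=3 -> V=0 FIRE
t=2: input=5 -> V=0 FIRE
t=3: input=2 -> V=0 FIRE
t=4: input=4 -> V=0 FIRE
t=5: input=0 -> V=0
t=6: input=2 -> V=0 FIRE
t=7: input=5 -> V=0 FIRE
t=8: input=4 -> V=0 FIRE
t=9: input=0 -> V=0
t=10: input=2 -> V=0 FIRE
t=11: input=0 -> V=0
t=12: input=0 -> V=0
t=13: input=0 -> V=0
t=14: input=5 -> V=0 FIRE

Answer: 0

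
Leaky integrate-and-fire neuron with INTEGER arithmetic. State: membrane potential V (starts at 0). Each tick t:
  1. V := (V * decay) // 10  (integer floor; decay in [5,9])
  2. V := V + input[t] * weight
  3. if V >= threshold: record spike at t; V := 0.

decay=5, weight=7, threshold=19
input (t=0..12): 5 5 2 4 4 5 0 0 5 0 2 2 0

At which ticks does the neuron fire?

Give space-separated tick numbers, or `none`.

t=0: input=5 -> V=0 FIRE
t=1: input=5 -> V=0 FIRE
t=2: input=2 -> V=14
t=3: input=4 -> V=0 FIRE
t=4: input=4 -> V=0 FIRE
t=5: input=5 -> V=0 FIRE
t=6: input=0 -> V=0
t=7: input=0 -> V=0
t=8: input=5 -> V=0 FIRE
t=9: input=0 -> V=0
t=10: input=2 -> V=14
t=11: input=2 -> V=0 FIRE
t=12: input=0 -> V=0

Answer: 0 1 3 4 5 8 11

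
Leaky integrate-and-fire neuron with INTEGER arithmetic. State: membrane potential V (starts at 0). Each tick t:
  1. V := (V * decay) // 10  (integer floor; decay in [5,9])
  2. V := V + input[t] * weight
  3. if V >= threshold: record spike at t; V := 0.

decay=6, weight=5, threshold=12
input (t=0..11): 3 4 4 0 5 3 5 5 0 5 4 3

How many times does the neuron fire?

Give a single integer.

Answer: 10

Derivation:
t=0: input=3 -> V=0 FIRE
t=1: input=4 -> V=0 FIRE
t=2: input=4 -> V=0 FIRE
t=3: input=0 -> V=0
t=4: input=5 -> V=0 FIRE
t=5: input=3 -> V=0 FIRE
t=6: input=5 -> V=0 FIRE
t=7: input=5 -> V=0 FIRE
t=8: input=0 -> V=0
t=9: input=5 -> V=0 FIRE
t=10: input=4 -> V=0 FIRE
t=11: input=3 -> V=0 FIRE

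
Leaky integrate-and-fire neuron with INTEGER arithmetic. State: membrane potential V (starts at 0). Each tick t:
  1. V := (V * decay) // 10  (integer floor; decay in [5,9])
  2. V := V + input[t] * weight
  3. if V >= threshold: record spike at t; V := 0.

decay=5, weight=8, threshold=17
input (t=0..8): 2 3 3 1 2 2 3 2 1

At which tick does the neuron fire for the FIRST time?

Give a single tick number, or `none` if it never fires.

Answer: 1

Derivation:
t=0: input=2 -> V=16
t=1: input=3 -> V=0 FIRE
t=2: input=3 -> V=0 FIRE
t=3: input=1 -> V=8
t=4: input=2 -> V=0 FIRE
t=5: input=2 -> V=16
t=6: input=3 -> V=0 FIRE
t=7: input=2 -> V=16
t=8: input=1 -> V=16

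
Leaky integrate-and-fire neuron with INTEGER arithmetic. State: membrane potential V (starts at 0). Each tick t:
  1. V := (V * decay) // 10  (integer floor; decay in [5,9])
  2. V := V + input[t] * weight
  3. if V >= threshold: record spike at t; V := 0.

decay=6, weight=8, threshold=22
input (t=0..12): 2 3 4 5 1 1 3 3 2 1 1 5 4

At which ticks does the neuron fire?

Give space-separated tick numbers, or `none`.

Answer: 1 2 3 6 7 11 12

Derivation:
t=0: input=2 -> V=16
t=1: input=3 -> V=0 FIRE
t=2: input=4 -> V=0 FIRE
t=3: input=5 -> V=0 FIRE
t=4: input=1 -> V=8
t=5: input=1 -> V=12
t=6: input=3 -> V=0 FIRE
t=7: input=3 -> V=0 FIRE
t=8: input=2 -> V=16
t=9: input=1 -> V=17
t=10: input=1 -> V=18
t=11: input=5 -> V=0 FIRE
t=12: input=4 -> V=0 FIRE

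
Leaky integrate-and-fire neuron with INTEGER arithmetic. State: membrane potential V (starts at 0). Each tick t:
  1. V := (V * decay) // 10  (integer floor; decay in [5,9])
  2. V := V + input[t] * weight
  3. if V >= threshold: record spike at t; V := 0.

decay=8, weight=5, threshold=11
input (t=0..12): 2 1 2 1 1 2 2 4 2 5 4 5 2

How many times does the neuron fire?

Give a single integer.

t=0: input=2 -> V=10
t=1: input=1 -> V=0 FIRE
t=2: input=2 -> V=10
t=3: input=1 -> V=0 FIRE
t=4: input=1 -> V=5
t=5: input=2 -> V=0 FIRE
t=6: input=2 -> V=10
t=7: input=4 -> V=0 FIRE
t=8: input=2 -> V=10
t=9: input=5 -> V=0 FIRE
t=10: input=4 -> V=0 FIRE
t=11: input=5 -> V=0 FIRE
t=12: input=2 -> V=10

Answer: 7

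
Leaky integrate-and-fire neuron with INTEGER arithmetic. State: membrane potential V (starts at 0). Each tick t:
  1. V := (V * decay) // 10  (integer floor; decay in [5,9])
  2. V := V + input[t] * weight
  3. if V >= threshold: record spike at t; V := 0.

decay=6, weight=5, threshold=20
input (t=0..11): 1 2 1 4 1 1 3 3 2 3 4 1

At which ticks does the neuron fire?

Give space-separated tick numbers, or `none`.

t=0: input=1 -> V=5
t=1: input=2 -> V=13
t=2: input=1 -> V=12
t=3: input=4 -> V=0 FIRE
t=4: input=1 -> V=5
t=5: input=1 -> V=8
t=6: input=3 -> V=19
t=7: input=3 -> V=0 FIRE
t=8: input=2 -> V=10
t=9: input=3 -> V=0 FIRE
t=10: input=4 -> V=0 FIRE
t=11: input=1 -> V=5

Answer: 3 7 9 10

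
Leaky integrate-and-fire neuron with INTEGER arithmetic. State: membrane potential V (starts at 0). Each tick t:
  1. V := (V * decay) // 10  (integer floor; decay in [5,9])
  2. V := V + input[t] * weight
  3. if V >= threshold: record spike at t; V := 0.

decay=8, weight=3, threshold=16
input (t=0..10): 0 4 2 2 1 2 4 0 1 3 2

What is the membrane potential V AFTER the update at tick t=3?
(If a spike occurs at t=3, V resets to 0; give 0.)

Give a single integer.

Answer: 0

Derivation:
t=0: input=0 -> V=0
t=1: input=4 -> V=12
t=2: input=2 -> V=15
t=3: input=2 -> V=0 FIRE
t=4: input=1 -> V=3
t=5: input=2 -> V=8
t=6: input=4 -> V=0 FIRE
t=7: input=0 -> V=0
t=8: input=1 -> V=3
t=9: input=3 -> V=11
t=10: input=2 -> V=14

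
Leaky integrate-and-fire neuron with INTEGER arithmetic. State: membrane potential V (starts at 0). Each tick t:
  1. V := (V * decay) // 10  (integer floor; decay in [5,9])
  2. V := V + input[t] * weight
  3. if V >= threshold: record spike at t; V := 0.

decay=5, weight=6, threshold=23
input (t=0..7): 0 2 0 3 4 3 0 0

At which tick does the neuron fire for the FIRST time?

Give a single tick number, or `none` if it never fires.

t=0: input=0 -> V=0
t=1: input=2 -> V=12
t=2: input=0 -> V=6
t=3: input=3 -> V=21
t=4: input=4 -> V=0 FIRE
t=5: input=3 -> V=18
t=6: input=0 -> V=9
t=7: input=0 -> V=4

Answer: 4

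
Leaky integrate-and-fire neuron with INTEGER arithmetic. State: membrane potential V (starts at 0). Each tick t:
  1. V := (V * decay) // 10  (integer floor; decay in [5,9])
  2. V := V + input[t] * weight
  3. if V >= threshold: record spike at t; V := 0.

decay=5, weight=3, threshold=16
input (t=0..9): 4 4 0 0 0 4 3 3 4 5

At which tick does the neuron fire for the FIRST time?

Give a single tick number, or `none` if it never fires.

Answer: 1

Derivation:
t=0: input=4 -> V=12
t=1: input=4 -> V=0 FIRE
t=2: input=0 -> V=0
t=3: input=0 -> V=0
t=4: input=0 -> V=0
t=5: input=4 -> V=12
t=6: input=3 -> V=15
t=7: input=3 -> V=0 FIRE
t=8: input=4 -> V=12
t=9: input=5 -> V=0 FIRE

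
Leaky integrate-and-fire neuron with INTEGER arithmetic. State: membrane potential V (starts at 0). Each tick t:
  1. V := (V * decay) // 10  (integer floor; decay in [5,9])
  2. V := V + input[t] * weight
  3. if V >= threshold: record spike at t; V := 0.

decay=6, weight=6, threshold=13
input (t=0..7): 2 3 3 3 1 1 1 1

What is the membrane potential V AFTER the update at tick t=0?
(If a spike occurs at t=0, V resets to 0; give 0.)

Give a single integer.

t=0: input=2 -> V=12
t=1: input=3 -> V=0 FIRE
t=2: input=3 -> V=0 FIRE
t=3: input=3 -> V=0 FIRE
t=4: input=1 -> V=6
t=5: input=1 -> V=9
t=6: input=1 -> V=11
t=7: input=1 -> V=12

Answer: 12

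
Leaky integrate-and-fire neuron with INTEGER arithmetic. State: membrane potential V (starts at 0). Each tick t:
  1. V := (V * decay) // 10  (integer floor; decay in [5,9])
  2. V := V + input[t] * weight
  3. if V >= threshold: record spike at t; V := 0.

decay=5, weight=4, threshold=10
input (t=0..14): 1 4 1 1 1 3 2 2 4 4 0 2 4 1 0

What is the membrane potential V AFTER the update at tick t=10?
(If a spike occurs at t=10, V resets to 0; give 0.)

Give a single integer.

t=0: input=1 -> V=4
t=1: input=4 -> V=0 FIRE
t=2: input=1 -> V=4
t=3: input=1 -> V=6
t=4: input=1 -> V=7
t=5: input=3 -> V=0 FIRE
t=6: input=2 -> V=8
t=7: input=2 -> V=0 FIRE
t=8: input=4 -> V=0 FIRE
t=9: input=4 -> V=0 FIRE
t=10: input=0 -> V=0
t=11: input=2 -> V=8
t=12: input=4 -> V=0 FIRE
t=13: input=1 -> V=4
t=14: input=0 -> V=2

Answer: 0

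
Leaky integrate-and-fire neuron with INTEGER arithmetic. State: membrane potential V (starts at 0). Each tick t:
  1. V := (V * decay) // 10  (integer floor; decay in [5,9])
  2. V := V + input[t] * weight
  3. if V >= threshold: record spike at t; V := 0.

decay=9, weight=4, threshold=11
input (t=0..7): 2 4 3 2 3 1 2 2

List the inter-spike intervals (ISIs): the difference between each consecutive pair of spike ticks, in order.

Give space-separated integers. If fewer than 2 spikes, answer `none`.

Answer: 1 2 2

Derivation:
t=0: input=2 -> V=8
t=1: input=4 -> V=0 FIRE
t=2: input=3 -> V=0 FIRE
t=3: input=2 -> V=8
t=4: input=3 -> V=0 FIRE
t=5: input=1 -> V=4
t=6: input=2 -> V=0 FIRE
t=7: input=2 -> V=8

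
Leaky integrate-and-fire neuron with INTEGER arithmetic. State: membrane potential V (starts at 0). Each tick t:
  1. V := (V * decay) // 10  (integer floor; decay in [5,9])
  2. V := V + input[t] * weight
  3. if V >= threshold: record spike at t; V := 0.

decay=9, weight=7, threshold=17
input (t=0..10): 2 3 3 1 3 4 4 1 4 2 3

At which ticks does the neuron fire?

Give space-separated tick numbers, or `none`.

Answer: 1 2 4 5 6 8 10

Derivation:
t=0: input=2 -> V=14
t=1: input=3 -> V=0 FIRE
t=2: input=3 -> V=0 FIRE
t=3: input=1 -> V=7
t=4: input=3 -> V=0 FIRE
t=5: input=4 -> V=0 FIRE
t=6: input=4 -> V=0 FIRE
t=7: input=1 -> V=7
t=8: input=4 -> V=0 FIRE
t=9: input=2 -> V=14
t=10: input=3 -> V=0 FIRE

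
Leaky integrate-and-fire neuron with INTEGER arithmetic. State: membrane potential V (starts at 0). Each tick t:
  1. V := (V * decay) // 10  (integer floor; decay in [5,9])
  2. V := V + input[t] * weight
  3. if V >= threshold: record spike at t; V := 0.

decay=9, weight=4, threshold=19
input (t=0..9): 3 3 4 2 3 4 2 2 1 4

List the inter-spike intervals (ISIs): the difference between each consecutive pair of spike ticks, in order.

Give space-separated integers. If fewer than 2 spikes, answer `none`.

Answer: 2 2 4

Derivation:
t=0: input=3 -> V=12
t=1: input=3 -> V=0 FIRE
t=2: input=4 -> V=16
t=3: input=2 -> V=0 FIRE
t=4: input=3 -> V=12
t=5: input=4 -> V=0 FIRE
t=6: input=2 -> V=8
t=7: input=2 -> V=15
t=8: input=1 -> V=17
t=9: input=4 -> V=0 FIRE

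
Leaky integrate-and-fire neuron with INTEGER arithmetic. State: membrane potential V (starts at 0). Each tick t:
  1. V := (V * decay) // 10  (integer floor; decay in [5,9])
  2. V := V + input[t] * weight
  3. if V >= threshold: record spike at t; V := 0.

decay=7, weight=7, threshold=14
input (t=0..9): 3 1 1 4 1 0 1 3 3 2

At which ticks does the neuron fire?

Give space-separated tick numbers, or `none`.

t=0: input=3 -> V=0 FIRE
t=1: input=1 -> V=7
t=2: input=1 -> V=11
t=3: input=4 -> V=0 FIRE
t=4: input=1 -> V=7
t=5: input=0 -> V=4
t=6: input=1 -> V=9
t=7: input=3 -> V=0 FIRE
t=8: input=3 -> V=0 FIRE
t=9: input=2 -> V=0 FIRE

Answer: 0 3 7 8 9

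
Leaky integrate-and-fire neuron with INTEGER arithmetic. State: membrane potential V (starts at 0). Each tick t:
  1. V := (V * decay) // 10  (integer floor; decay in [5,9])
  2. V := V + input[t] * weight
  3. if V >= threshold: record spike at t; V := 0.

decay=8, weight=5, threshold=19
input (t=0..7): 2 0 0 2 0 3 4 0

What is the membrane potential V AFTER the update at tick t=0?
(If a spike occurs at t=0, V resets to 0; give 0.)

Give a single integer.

Answer: 10

Derivation:
t=0: input=2 -> V=10
t=1: input=0 -> V=8
t=2: input=0 -> V=6
t=3: input=2 -> V=14
t=4: input=0 -> V=11
t=5: input=3 -> V=0 FIRE
t=6: input=4 -> V=0 FIRE
t=7: input=0 -> V=0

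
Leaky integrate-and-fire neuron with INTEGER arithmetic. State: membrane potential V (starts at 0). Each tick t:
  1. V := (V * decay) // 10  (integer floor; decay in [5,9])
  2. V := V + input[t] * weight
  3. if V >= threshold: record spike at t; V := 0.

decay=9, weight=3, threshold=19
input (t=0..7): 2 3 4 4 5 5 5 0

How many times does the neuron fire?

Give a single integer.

Answer: 3

Derivation:
t=0: input=2 -> V=6
t=1: input=3 -> V=14
t=2: input=4 -> V=0 FIRE
t=3: input=4 -> V=12
t=4: input=5 -> V=0 FIRE
t=5: input=5 -> V=15
t=6: input=5 -> V=0 FIRE
t=7: input=0 -> V=0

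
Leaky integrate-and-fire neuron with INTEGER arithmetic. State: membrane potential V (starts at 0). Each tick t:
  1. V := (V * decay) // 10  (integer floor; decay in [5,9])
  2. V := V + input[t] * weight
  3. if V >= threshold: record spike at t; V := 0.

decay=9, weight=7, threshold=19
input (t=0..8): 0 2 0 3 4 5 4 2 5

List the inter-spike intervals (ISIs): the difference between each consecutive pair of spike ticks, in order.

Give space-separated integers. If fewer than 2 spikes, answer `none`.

t=0: input=0 -> V=0
t=1: input=2 -> V=14
t=2: input=0 -> V=12
t=3: input=3 -> V=0 FIRE
t=4: input=4 -> V=0 FIRE
t=5: input=5 -> V=0 FIRE
t=6: input=4 -> V=0 FIRE
t=7: input=2 -> V=14
t=8: input=5 -> V=0 FIRE

Answer: 1 1 1 2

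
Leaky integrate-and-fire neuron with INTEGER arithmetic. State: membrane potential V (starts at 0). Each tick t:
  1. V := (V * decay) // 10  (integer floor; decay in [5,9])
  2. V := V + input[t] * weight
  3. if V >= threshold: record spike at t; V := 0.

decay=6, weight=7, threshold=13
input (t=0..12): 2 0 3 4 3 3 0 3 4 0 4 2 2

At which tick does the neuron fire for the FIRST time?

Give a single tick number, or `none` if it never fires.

Answer: 0

Derivation:
t=0: input=2 -> V=0 FIRE
t=1: input=0 -> V=0
t=2: input=3 -> V=0 FIRE
t=3: input=4 -> V=0 FIRE
t=4: input=3 -> V=0 FIRE
t=5: input=3 -> V=0 FIRE
t=6: input=0 -> V=0
t=7: input=3 -> V=0 FIRE
t=8: input=4 -> V=0 FIRE
t=9: input=0 -> V=0
t=10: input=4 -> V=0 FIRE
t=11: input=2 -> V=0 FIRE
t=12: input=2 -> V=0 FIRE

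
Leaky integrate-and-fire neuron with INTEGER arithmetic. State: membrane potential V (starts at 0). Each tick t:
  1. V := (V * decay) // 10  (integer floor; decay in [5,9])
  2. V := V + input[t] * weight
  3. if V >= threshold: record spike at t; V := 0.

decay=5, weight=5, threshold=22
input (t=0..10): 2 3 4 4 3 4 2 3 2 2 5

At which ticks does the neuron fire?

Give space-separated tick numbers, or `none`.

t=0: input=2 -> V=10
t=1: input=3 -> V=20
t=2: input=4 -> V=0 FIRE
t=3: input=4 -> V=20
t=4: input=3 -> V=0 FIRE
t=5: input=4 -> V=20
t=6: input=2 -> V=20
t=7: input=3 -> V=0 FIRE
t=8: input=2 -> V=10
t=9: input=2 -> V=15
t=10: input=5 -> V=0 FIRE

Answer: 2 4 7 10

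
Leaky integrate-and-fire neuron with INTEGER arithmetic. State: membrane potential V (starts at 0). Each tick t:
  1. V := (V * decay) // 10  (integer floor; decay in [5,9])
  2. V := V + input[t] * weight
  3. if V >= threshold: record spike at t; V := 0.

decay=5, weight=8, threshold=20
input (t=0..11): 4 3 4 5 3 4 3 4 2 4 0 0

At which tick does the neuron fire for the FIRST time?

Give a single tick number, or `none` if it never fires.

t=0: input=4 -> V=0 FIRE
t=1: input=3 -> V=0 FIRE
t=2: input=4 -> V=0 FIRE
t=3: input=5 -> V=0 FIRE
t=4: input=3 -> V=0 FIRE
t=5: input=4 -> V=0 FIRE
t=6: input=3 -> V=0 FIRE
t=7: input=4 -> V=0 FIRE
t=8: input=2 -> V=16
t=9: input=4 -> V=0 FIRE
t=10: input=0 -> V=0
t=11: input=0 -> V=0

Answer: 0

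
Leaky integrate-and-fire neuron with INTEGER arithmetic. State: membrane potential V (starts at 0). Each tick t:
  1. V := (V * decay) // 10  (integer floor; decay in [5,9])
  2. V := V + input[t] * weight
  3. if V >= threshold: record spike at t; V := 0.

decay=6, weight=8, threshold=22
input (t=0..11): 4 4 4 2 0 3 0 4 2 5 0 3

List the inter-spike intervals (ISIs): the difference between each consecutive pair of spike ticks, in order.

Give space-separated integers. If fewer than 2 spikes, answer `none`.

Answer: 1 1 3 2 2 2

Derivation:
t=0: input=4 -> V=0 FIRE
t=1: input=4 -> V=0 FIRE
t=2: input=4 -> V=0 FIRE
t=3: input=2 -> V=16
t=4: input=0 -> V=9
t=5: input=3 -> V=0 FIRE
t=6: input=0 -> V=0
t=7: input=4 -> V=0 FIRE
t=8: input=2 -> V=16
t=9: input=5 -> V=0 FIRE
t=10: input=0 -> V=0
t=11: input=3 -> V=0 FIRE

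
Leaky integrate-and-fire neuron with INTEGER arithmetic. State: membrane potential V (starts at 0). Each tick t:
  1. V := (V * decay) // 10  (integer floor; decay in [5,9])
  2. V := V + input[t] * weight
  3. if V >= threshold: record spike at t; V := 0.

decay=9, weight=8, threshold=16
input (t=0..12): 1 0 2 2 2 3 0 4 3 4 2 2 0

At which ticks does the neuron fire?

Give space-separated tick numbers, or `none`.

Answer: 2 3 4 5 7 8 9 10 11

Derivation:
t=0: input=1 -> V=8
t=1: input=0 -> V=7
t=2: input=2 -> V=0 FIRE
t=3: input=2 -> V=0 FIRE
t=4: input=2 -> V=0 FIRE
t=5: input=3 -> V=0 FIRE
t=6: input=0 -> V=0
t=7: input=4 -> V=0 FIRE
t=8: input=3 -> V=0 FIRE
t=9: input=4 -> V=0 FIRE
t=10: input=2 -> V=0 FIRE
t=11: input=2 -> V=0 FIRE
t=12: input=0 -> V=0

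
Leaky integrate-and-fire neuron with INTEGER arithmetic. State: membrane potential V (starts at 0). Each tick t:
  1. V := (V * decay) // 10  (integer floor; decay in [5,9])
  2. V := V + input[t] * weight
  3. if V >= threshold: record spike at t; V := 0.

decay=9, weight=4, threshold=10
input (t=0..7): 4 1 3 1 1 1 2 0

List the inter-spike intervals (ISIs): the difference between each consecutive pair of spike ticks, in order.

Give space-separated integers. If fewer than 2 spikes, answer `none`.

t=0: input=4 -> V=0 FIRE
t=1: input=1 -> V=4
t=2: input=3 -> V=0 FIRE
t=3: input=1 -> V=4
t=4: input=1 -> V=7
t=5: input=1 -> V=0 FIRE
t=6: input=2 -> V=8
t=7: input=0 -> V=7

Answer: 2 3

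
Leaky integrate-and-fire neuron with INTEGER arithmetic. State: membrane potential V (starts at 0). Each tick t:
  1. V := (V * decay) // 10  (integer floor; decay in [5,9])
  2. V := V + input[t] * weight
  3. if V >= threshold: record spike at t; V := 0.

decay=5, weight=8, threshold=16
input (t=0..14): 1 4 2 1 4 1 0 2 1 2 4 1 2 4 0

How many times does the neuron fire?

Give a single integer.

Answer: 8

Derivation:
t=0: input=1 -> V=8
t=1: input=4 -> V=0 FIRE
t=2: input=2 -> V=0 FIRE
t=3: input=1 -> V=8
t=4: input=4 -> V=0 FIRE
t=5: input=1 -> V=8
t=6: input=0 -> V=4
t=7: input=2 -> V=0 FIRE
t=8: input=1 -> V=8
t=9: input=2 -> V=0 FIRE
t=10: input=4 -> V=0 FIRE
t=11: input=1 -> V=8
t=12: input=2 -> V=0 FIRE
t=13: input=4 -> V=0 FIRE
t=14: input=0 -> V=0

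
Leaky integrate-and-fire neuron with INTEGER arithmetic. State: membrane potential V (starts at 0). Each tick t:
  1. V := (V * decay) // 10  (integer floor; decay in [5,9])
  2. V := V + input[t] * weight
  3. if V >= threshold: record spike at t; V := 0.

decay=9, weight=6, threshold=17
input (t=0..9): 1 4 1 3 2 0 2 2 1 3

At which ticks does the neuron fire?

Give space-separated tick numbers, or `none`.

t=0: input=1 -> V=6
t=1: input=4 -> V=0 FIRE
t=2: input=1 -> V=6
t=3: input=3 -> V=0 FIRE
t=4: input=2 -> V=12
t=5: input=0 -> V=10
t=6: input=2 -> V=0 FIRE
t=7: input=2 -> V=12
t=8: input=1 -> V=16
t=9: input=3 -> V=0 FIRE

Answer: 1 3 6 9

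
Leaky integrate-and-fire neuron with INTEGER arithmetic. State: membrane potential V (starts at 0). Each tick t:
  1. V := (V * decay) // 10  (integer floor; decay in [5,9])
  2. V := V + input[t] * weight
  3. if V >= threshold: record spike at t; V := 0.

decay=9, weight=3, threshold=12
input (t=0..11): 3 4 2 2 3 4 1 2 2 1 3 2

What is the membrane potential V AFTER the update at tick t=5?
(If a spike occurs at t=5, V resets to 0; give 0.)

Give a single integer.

t=0: input=3 -> V=9
t=1: input=4 -> V=0 FIRE
t=2: input=2 -> V=6
t=3: input=2 -> V=11
t=4: input=3 -> V=0 FIRE
t=5: input=4 -> V=0 FIRE
t=6: input=1 -> V=3
t=7: input=2 -> V=8
t=8: input=2 -> V=0 FIRE
t=9: input=1 -> V=3
t=10: input=3 -> V=11
t=11: input=2 -> V=0 FIRE

Answer: 0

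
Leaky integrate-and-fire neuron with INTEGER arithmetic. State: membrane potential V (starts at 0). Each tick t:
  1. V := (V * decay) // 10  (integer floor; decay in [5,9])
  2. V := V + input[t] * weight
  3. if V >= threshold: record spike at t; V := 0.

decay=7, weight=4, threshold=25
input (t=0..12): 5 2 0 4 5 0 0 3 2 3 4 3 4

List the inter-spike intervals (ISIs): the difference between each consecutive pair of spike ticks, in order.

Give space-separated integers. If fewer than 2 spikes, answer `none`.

t=0: input=5 -> V=20
t=1: input=2 -> V=22
t=2: input=0 -> V=15
t=3: input=4 -> V=0 FIRE
t=4: input=5 -> V=20
t=5: input=0 -> V=14
t=6: input=0 -> V=9
t=7: input=3 -> V=18
t=8: input=2 -> V=20
t=9: input=3 -> V=0 FIRE
t=10: input=4 -> V=16
t=11: input=3 -> V=23
t=12: input=4 -> V=0 FIRE

Answer: 6 3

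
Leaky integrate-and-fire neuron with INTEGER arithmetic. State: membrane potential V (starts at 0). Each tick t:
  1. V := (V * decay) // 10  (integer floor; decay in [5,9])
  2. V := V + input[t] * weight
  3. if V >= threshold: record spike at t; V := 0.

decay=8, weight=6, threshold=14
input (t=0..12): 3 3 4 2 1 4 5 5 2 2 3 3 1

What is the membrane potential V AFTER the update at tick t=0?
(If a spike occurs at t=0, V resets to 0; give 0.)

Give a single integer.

t=0: input=3 -> V=0 FIRE
t=1: input=3 -> V=0 FIRE
t=2: input=4 -> V=0 FIRE
t=3: input=2 -> V=12
t=4: input=1 -> V=0 FIRE
t=5: input=4 -> V=0 FIRE
t=6: input=5 -> V=0 FIRE
t=7: input=5 -> V=0 FIRE
t=8: input=2 -> V=12
t=9: input=2 -> V=0 FIRE
t=10: input=3 -> V=0 FIRE
t=11: input=3 -> V=0 FIRE
t=12: input=1 -> V=6

Answer: 0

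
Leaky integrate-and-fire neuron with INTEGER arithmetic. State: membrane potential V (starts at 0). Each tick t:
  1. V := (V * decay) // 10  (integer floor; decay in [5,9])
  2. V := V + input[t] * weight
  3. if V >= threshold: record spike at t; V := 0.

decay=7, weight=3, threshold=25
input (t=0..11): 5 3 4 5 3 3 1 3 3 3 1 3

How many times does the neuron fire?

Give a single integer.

Answer: 2

Derivation:
t=0: input=5 -> V=15
t=1: input=3 -> V=19
t=2: input=4 -> V=0 FIRE
t=3: input=5 -> V=15
t=4: input=3 -> V=19
t=5: input=3 -> V=22
t=6: input=1 -> V=18
t=7: input=3 -> V=21
t=8: input=3 -> V=23
t=9: input=3 -> V=0 FIRE
t=10: input=1 -> V=3
t=11: input=3 -> V=11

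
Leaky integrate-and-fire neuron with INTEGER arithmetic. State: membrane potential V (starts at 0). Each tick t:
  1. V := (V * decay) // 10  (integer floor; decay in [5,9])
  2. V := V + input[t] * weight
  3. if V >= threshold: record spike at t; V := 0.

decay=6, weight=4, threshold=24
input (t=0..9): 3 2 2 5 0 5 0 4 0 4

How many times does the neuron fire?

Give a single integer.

Answer: 1

Derivation:
t=0: input=3 -> V=12
t=1: input=2 -> V=15
t=2: input=2 -> V=17
t=3: input=5 -> V=0 FIRE
t=4: input=0 -> V=0
t=5: input=5 -> V=20
t=6: input=0 -> V=12
t=7: input=4 -> V=23
t=8: input=0 -> V=13
t=9: input=4 -> V=23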